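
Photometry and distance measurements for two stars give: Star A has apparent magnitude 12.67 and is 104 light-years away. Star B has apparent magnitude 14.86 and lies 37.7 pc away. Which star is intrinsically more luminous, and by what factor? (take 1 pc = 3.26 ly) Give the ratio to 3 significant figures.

Star A is more luminous, by a factor of 5.38.

Star A: d = 104 ly / 3.26 = 31.90 pc
Star A: M = m − 5 log₁₀ d + 5 = 12.67 − 5·1.5038 + 5 = 10.151
Star B: M = m − 5 log₁₀ d + 5 = 14.86 − 5·1.5763 + 5 = 11.978
ΔM = M_A − M_B = 10.151 − (11.978) = -1.827; smaller M is more luminous → Star A.
L ratio = 10^(0.4 |ΔM|) = 10^0.731 = 5.382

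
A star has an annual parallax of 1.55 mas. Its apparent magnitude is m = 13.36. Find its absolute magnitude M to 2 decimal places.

p = 1.55 mas = 1.55×10^-3″ → d = 1/p = 645.2 pc
5 log₁₀(d/10 pc) = 5 log₁₀(645.2) − 5 = 9.048
M = m − 5 log₁₀(d/10) = 13.36 − 9.048 = 4.312

M ≈ 4.31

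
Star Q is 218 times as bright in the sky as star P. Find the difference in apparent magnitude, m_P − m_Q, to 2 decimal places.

Pogson: Δm = −2.5 log₁₀(ratio) = −2.5 log₁₀(218) = −2.5 × 2.3385 = -5.846
Star Q is brighter so has the smaller magnitude: m_P − m_Q is positive.

m_P − m_Q ≈ 5.85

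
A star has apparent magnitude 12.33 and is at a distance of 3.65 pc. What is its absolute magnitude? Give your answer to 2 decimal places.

M ≈ 14.52

5 log₁₀(d/10 pc) = 5 log₁₀(3.650) − 5 = -2.189
M = m − 5 log₁₀(d/10) = 12.33 + 2.189 = 14.519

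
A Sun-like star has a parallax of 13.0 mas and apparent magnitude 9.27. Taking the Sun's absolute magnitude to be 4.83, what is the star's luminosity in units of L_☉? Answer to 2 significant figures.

d = 1/p = 1000/13.0 mas = 76.92 pc
M = m − 5 log₁₀ d + 5 = 9.27 − 5·1.8861 + 5 = 4.840
M − M_☉ = 4.840 − 4.83 = 0.010
L/L_☉ = 10^(−0.4 × 0.010) = 0.9911

L/L_☉ ≈ 0.99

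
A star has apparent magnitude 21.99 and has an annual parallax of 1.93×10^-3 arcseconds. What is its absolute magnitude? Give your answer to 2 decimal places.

d = 1/p = 1/1.93×10^-3″ = 518.1 pc
5 log₁₀(d/10 pc) = 5 log₁₀(518.1) − 5 = 8.572
M = m − 5 log₁₀(d/10) = 21.99 − 8.572 = 13.418

M ≈ 13.42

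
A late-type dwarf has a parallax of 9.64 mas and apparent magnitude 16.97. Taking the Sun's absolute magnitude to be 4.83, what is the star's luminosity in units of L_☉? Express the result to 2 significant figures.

L/L_☉ ≈ 1.5×10^-3

d = 1/p = 1000/9.64 mas = 103.7 pc
M = m − 5 log₁₀ d + 5 = 16.97 − 5·2.0159 + 5 = 11.890
M − M_☉ = 11.890 − 4.83 = 7.060
L/L_☉ = 10^(−0.4 × 7.060) = 1.499×10^-3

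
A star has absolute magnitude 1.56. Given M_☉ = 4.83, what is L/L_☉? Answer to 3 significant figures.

L/L_☉ ≈ 20.3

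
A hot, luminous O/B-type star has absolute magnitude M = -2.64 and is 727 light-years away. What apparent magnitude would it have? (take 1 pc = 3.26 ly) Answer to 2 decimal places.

d = 727 ly / 3.26 = 223.0 pc
m = M + 5 log₁₀ d − 5 = -2.64 + 5·2.3483 − 5 = 4.102

m ≈ 4.10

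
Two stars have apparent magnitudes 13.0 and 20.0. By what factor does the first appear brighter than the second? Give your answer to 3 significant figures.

631

Δm = 13.0 − (20.0) = -7.0
Flux ratio = 10^(−0.4 Δm) = 10^(−0.4 × -7.0) = 10^2.800 = 631.0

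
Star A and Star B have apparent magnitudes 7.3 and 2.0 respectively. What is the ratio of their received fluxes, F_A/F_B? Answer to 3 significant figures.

F_A/F_B ≈ 7.59×10^-3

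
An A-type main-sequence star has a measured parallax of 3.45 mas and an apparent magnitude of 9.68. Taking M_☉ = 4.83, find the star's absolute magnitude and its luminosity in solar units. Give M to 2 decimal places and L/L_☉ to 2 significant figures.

M ≈ 2.37; L/L_☉ ≈ 9.6

d = 1/p = 1000/3.45 mas = 289.9 pc
M = m − 5 log₁₀ d + 5 = 9.68 − 5·2.4622 + 5 = 2.369
M − M_☉ = 2.369 − 4.83 = -2.461
L/L_☉ = 10^(−0.4 × -2.461) = 9.646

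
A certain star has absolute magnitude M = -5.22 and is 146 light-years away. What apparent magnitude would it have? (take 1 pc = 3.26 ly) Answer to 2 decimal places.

m ≈ -1.96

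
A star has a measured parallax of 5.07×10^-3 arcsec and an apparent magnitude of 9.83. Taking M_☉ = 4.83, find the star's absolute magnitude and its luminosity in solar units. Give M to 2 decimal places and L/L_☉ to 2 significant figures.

M ≈ 3.36; L/L_☉ ≈ 3.9

d = 1/p = 1/5.07×10^-3″ = 197.2 pc
M = m − 5 log₁₀ d + 5 = 9.83 − 5·2.2950 + 5 = 3.355
M − M_☉ = 3.355 − 4.83 = -1.475
L/L_☉ = 10^(−0.4 × -1.475) = 3.890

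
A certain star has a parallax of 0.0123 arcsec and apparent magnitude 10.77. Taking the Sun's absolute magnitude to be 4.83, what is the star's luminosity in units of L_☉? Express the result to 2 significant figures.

d = 1/p = 1/0.0123″ = 81.30 pc
M = m − 5 log₁₀ d + 5 = 10.77 − 5·1.9101 + 5 = 6.220
M − M_☉ = 6.220 − 4.83 = 1.390
L/L_☉ = 10^(−0.4 × 1.390) = 0.2781

L/L_☉ ≈ 0.28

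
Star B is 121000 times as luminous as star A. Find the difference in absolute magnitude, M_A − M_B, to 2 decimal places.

M_A − M_B ≈ 12.71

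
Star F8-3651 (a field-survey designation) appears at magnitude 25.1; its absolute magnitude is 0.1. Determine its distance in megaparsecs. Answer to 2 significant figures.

d ≈ 1.0 Mpc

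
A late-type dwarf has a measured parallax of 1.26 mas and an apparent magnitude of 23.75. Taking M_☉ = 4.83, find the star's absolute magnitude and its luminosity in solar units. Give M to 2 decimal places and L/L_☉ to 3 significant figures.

d = 1/p = 1000/1.26 mas = 793.7 pc
M = m − 5 log₁₀ d + 5 = 23.75 − 5·2.8996 + 5 = 14.252
M − M_☉ = 14.252 − 4.83 = 9.422
L/L_☉ = 10^(−0.4 × 9.422) = 1.703×10^-4

M ≈ 14.25; L/L_☉ ≈ 1.70×10^-4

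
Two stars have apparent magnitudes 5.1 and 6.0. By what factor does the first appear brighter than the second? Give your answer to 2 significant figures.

2.3

Magnitude difference = -0.9
Flux ratio = 10^(−0.4 Δm) = 10^(−0.4 × -0.9) = 10^0.360 = 2.291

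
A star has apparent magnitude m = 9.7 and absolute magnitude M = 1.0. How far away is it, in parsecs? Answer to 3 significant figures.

d ≈ 550 pc

μ = m − M = 8.700
m − M = 5 log₁₀ d − 5
log₁₀ d = (m − M)/5 + 1 = 2.7400
d = 10^2.7400 = 549.5 pc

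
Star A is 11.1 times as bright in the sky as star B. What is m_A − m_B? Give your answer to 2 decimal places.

m_A − m_B ≈ -2.61

Pogson: Δm = −2.5 log₁₀(ratio) = −2.5 log₁₀(11.1) = −2.5 × 1.0453 = -2.613
Star A is brighter, so it has the smaller magnitude: the difference is negative.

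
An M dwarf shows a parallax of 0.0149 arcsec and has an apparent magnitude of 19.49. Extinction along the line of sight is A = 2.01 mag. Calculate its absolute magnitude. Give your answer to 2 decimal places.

d = 1/p = 1/0.0149″ = 67.11 pc
5 log₁₀(d/10 pc) = 5 log₁₀(67.11) − 5 = 4.134
M = m − 5 log₁₀(d/10) − A = 19.49 − 4.134 − 2.01 = 13.346

M ≈ 13.35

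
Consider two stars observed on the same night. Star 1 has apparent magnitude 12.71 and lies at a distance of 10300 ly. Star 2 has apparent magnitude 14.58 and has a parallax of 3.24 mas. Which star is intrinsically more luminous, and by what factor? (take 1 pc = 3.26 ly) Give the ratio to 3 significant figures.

Star 1 is more luminous, by a factor of 587.

Star 1: d = 10300 ly / 3.26 = 3160 pc
Star 1: M = m − 5 log₁₀ d + 5 = 12.71 − 5·3.4996 + 5 = 0.212
Star 2: p = 3.24 mas = 3.24×10^-3″ → d = 1/p = 308.6 pc
Star 2: M = m − 5 log₁₀ d + 5 = 14.58 − 5·2.4895 + 5 = 7.133
ΔM = M_1 − M_2 = 0.212 − (7.133) = -6.921; smaller M is more luminous → Star 1.
L ratio = 10^(0.4 |ΔM|) = 10^2.768 = 586.6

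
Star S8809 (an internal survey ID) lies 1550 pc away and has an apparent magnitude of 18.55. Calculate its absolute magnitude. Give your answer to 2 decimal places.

5 log₁₀(d/10 pc) = 5 log₁₀(1550) − 5 = 10.952
M = m − 5 log₁₀(d/10) = 18.55 − 10.952 = 7.598

M ≈ 7.60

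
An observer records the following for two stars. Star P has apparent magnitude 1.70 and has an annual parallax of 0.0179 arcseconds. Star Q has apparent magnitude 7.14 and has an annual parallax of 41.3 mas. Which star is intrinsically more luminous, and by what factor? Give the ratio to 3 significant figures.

Star P: d = 1/p = 1/0.0179″ = 55.87 pc
Star P: M = m − 5 log₁₀ d + 5 = 1.70 − 5·1.7471 + 5 = -2.036
Star Q: p = 41.3 mas = 0.0413″ → d = 1/p = 24.21 pc
Star Q: M = m − 5 log₁₀ d + 5 = 7.14 − 5·1.3840 + 5 = 5.220
ΔM = M_P − M_Q = -2.036 − (5.220) = -7.255; smaller M is more luminous → Star P.
L ratio = 10^(0.4 |ΔM|) = 10^2.902 = 798.4

Star P is more luminous, by a factor of 798.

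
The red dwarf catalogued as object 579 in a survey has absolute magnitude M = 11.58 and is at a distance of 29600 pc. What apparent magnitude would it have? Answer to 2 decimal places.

m = M + 5 log₁₀ d − 5 = 11.58 + 5·4.4713 − 5 = 28.936

m ≈ 28.94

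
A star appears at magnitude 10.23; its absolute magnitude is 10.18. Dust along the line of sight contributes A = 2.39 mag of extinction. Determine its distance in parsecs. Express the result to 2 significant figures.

d ≈ 3.4 pc

m − M = 5 log₁₀(d/10 pc) + A  ⇒  10.23 − (10.18) − 2.39 = 5 log₁₀(d/10)
-2.340 = 5 log₁₀(d/10)
log₁₀ d = (m − M − A)/5 + 1 = 0.5320
d = 10^0.5320 = 3.404 pc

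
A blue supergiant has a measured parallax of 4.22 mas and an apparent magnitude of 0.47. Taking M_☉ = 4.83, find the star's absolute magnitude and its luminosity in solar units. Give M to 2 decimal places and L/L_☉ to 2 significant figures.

M ≈ -6.40; L/L_☉ ≈ 31000

d = 1/p = 1000/4.22 mas = 237.0 pc
M = m − 5 log₁₀ d + 5 = 0.47 − 5·2.3747 + 5 = -6.403
M − M_☉ = -6.403 − 4.83 = -11.233
L/L_☉ = 10^(−0.4 × -11.233) = 31140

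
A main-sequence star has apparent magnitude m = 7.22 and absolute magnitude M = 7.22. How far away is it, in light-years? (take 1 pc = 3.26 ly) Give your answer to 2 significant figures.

d ≈ 33 ly

μ = m − M = 0.000
m − M = 5 log₁₀ d − 5
log₁₀ d = (m − M)/5 + 1 = 1.0000
d = 10^1.0000 = 10.00 pc
= 32.60 ly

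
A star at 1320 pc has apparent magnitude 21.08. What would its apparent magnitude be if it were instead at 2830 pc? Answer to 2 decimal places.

m ≈ 22.74

Flux ∝ 1/d², so Δm = 5 log₁₀(d₂/d₁) = 5 log₁₀(2830/1320) = 1.656
m₂ = m₁ + Δm = 21.08 + (1.656) = 22.736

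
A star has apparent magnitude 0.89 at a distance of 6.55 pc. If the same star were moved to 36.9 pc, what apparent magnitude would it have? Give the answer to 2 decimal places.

m ≈ 4.64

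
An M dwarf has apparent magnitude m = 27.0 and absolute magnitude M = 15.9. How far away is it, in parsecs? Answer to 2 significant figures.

d ≈ 1700 pc

Distance modulus: m − M = 27.0 − (15.9) = 11.100
m − M = 5 log₁₀ d − 5
log₁₀ d = (m − M)/5 + 1 = 3.2200
d = 10^3.2200 = 1660 pc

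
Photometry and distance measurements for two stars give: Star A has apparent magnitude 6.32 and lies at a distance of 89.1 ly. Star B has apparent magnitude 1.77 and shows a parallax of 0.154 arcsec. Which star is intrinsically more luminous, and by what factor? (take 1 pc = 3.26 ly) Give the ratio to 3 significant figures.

Star B is more luminous, by a factor of 3.73.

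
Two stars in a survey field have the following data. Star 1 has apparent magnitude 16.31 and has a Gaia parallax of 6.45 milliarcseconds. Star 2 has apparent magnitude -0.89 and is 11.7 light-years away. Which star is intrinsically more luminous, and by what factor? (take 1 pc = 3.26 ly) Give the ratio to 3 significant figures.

Star 1: p = 6.45 mas = 6.45×10^-3″ → d = 1/p = 155.0 pc
Star 1: M = m − 5 log₁₀ d + 5 = 16.31 − 5·2.1904 + 5 = 10.358
Star 2: d = 11.7 ly / 3.26 = 3.589 pc
Star 2: M = m − 5 log₁₀ d + 5 = -0.89 − 5·0.5550 + 5 = 1.335
ΔM = M_1 − M_2 = 10.358 − (1.335) = 9.023; smaller M is more luminous → Star 2.
L ratio = 10^(0.4 |ΔM|) = 10^3.609 = 4065

Star 2 is more luminous, by a factor of 4060.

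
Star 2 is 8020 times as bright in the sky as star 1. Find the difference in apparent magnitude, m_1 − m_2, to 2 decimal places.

Pogson: Δm = −2.5 log₁₀(ratio) = −2.5 log₁₀(8020) = −2.5 × 3.9042 = -9.760
Star 2 is brighter so has the smaller magnitude: m_1 − m_2 is positive.

m_1 − m_2 ≈ 9.76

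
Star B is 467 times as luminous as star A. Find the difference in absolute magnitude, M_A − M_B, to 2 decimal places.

Pogson: ΔM = −2.5 log₁₀(ratio) = −2.5 log₁₀(467) = −2.5 × 2.6693 = -6.673
Star B is brighter so has the smaller magnitude: M_A − M_B is positive.

M_A − M_B ≈ 6.67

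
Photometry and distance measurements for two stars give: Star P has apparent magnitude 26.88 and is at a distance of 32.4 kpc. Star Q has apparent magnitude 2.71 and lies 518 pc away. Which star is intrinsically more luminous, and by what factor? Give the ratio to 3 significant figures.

Star Q is more luminous, by a factor of 1.19×10^6.

Star P: d = 32.4 kpc = 32400 pc
Star P: M = m − 5 log₁₀ d + 5 = 26.88 − 5·4.5105 + 5 = 9.327
Star Q: M = m − 5 log₁₀ d + 5 = 2.71 − 5·2.7143 + 5 = -5.862
ΔM = M_P − M_Q = 9.327 − (-5.862) = 15.189; smaller M is more luminous → Star Q.
L ratio = 10^(0.4 |ΔM|) = 10^6.076 = 1.190×10^6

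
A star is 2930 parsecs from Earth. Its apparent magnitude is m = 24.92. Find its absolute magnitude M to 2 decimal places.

M ≈ 12.59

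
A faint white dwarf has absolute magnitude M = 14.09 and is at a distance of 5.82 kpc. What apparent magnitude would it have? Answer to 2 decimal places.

d = 5.82 kpc = 5820 pc
m = M + 5 log₁₀ d − 5 = 14.09 + 5·3.7649 − 5 = 27.915

m ≈ 27.91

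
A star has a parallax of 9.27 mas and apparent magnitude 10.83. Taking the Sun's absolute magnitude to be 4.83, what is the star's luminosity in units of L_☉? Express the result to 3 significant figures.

d = 1/p = 1000/9.27 mas = 107.9 pc
M = m − 5 log₁₀ d + 5 = 10.83 − 5·2.0329 + 5 = 5.665
M − M_☉ = 5.665 − 4.83 = 0.835
L/L_☉ = 10^(−0.4 × 0.835) = 0.4633

L/L_☉ ≈ 0.463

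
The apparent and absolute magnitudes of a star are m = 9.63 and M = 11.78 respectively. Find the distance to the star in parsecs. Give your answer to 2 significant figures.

d ≈ 3.7 pc

μ = m − M = -2.150
m − M = 5 log₁₀ d − 5
log₁₀ d = (m − M)/5 + 1 = 0.5700
d = 10^0.5700 = 3.715 pc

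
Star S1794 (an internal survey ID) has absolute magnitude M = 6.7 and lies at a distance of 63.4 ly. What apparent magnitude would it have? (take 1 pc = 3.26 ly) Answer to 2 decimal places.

m ≈ 8.14

d = 63.4 ly / 3.26 = 19.45 pc
m = M + 5 log₁₀ d − 5 = 6.7 + 5·1.2889 − 5 = 8.144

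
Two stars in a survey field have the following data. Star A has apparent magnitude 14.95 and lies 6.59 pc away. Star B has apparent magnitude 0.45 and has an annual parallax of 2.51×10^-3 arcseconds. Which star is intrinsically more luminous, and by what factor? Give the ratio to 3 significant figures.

Star A: M = m − 5 log₁₀ d + 5 = 14.95 − 5·0.8189 + 5 = 15.856
Star B: d = 1/p = 1/2.51×10^-3″ = 398.4 pc
Star B: M = m − 5 log₁₀ d + 5 = 0.45 − 5·2.6003 + 5 = -7.552
ΔM = M_A − M_B = 15.856 − (-7.552) = 23.407; smaller M is more luminous → Star B.
L ratio = 10^(0.4 |ΔM|) = 10^9.363 = 2.306×10^9

Star B is more luminous, by a factor of 2.31×10^9.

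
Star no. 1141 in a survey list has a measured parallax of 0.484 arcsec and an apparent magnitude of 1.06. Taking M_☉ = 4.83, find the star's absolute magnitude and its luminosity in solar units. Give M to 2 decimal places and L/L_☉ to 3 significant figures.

d = 1/p = 1/0.484″ = 2.066 pc
M = m − 5 log₁₀ d + 5 = 1.06 − 5·0.3152 + 5 = 4.484
M − M_☉ = 4.484 − 4.83 = -0.346
L/L_☉ = 10^(−0.4 × -0.346) = 1.375

M ≈ 4.48; L/L_☉ ≈ 1.38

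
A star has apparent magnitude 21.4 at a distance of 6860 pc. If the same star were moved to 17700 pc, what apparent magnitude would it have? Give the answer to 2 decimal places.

m ≈ 23.46

Flux ∝ 1/d², so Δm = 5 log₁₀(d₂/d₁) = 5 log₁₀(17700/6860) = 2.058
m₂ = m₁ + Δm = 21.4 + (2.058) = 23.458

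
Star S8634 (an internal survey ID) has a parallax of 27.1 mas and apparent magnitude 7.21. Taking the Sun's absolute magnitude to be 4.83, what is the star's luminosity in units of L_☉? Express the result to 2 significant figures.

L/L_☉ ≈ 1.5

d = 1/p = 1000/27.1 mas = 36.90 pc
M = m − 5 log₁₀ d + 5 = 7.21 − 5·1.5670 + 5 = 4.375
M − M_☉ = 4.375 − 4.83 = -0.455
L/L_☉ = 10^(−0.4 × -0.455) = 1.521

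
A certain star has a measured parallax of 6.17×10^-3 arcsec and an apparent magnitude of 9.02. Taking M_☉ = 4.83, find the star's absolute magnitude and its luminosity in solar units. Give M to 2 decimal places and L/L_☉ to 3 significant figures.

M ≈ 2.97; L/L_☉ ≈ 5.54

d = 1/p = 1/6.17×10^-3″ = 162.1 pc
M = m − 5 log₁₀ d + 5 = 9.02 − 5·2.2097 + 5 = 2.971
M − M_☉ = 2.971 − 4.83 = -1.859
L/L_☉ = 10^(−0.4 × -1.859) = 5.539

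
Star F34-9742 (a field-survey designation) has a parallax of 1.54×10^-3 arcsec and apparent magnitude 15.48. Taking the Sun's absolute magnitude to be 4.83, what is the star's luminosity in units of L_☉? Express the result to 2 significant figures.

L/L_☉ ≈ 0.23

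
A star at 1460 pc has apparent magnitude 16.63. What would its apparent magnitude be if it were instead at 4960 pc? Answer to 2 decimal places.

m ≈ 19.29

Flux ∝ 1/d², so Δm = 5 log₁₀(d₂/d₁) = 5 log₁₀(4960/1460) = 2.656
m₂ = m₁ + Δm = 16.63 + (2.656) = 19.286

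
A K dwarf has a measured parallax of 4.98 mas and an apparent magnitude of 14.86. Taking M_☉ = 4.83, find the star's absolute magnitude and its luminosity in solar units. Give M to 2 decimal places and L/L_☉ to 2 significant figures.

M ≈ 8.35; L/L_☉ ≈ 0.039

d = 1/p = 1000/4.98 mas = 200.8 pc
M = m − 5 log₁₀ d + 5 = 14.86 − 5·2.3028 + 5 = 8.346
M − M_☉ = 8.346 − 4.83 = 3.516
L/L_☉ = 10^(−0.4 × 3.516) = 0.03922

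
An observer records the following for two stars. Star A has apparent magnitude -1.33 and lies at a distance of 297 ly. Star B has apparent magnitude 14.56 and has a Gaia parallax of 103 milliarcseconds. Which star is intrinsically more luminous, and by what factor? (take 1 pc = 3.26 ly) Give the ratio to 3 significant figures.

Star A is more luminous, by a factor of 2.00×10^8.

Star A: d = 297 ly / 3.26 = 91.10 pc
Star A: M = m − 5 log₁₀ d + 5 = -1.33 − 5·1.9595 + 5 = -6.128
Star B: p = 103 mas = 0.103″ → d = 1/p = 9.709 pc
Star B: M = m − 5 log₁₀ d + 5 = 14.56 − 5·0.9872 + 5 = 14.624
ΔM = M_A − M_B = -6.128 − (14.624) = -20.752; smaller M is more luminous → Star A.
L ratio = 10^(0.4 |ΔM|) = 10^8.301 = 1.999×10^8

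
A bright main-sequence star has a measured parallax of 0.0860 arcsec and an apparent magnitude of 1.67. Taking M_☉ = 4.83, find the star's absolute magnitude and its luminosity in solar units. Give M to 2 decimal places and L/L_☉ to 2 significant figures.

d = 1/p = 1/0.0860″ = 11.63 pc
M = m − 5 log₁₀ d + 5 = 1.67 − 5·1.0655 + 5 = 1.342
M − M_☉ = 1.342 − 4.83 = -3.488
L/L_☉ = 10^(−0.4 × -3.488) = 24.83

M ≈ 1.34; L/L_☉ ≈ 25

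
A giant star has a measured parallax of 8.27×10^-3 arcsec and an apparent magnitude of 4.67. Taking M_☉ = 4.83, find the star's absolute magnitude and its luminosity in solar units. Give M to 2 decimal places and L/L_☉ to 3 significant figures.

d = 1/p = 1/8.27×10^-3″ = 120.9 pc
M = m − 5 log₁₀ d + 5 = 4.67 − 5·2.0825 + 5 = -0.742
M − M_☉ = -0.742 − 4.83 = -5.572
L/L_☉ = 10^(−0.4 × -5.572) = 169.4

M ≈ -0.74; L/L_☉ ≈ 169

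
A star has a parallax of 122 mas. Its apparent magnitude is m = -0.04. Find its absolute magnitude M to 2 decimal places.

M ≈ 0.39

p = 122 mas = 0.122″ → d = 1/p = 8.197 pc
5 log₁₀(d/10 pc) = 5 log₁₀(8.197) − 5 = -0.432
M = m − 5 log₁₀(d/10) = -0.04 + 0.432 = 0.392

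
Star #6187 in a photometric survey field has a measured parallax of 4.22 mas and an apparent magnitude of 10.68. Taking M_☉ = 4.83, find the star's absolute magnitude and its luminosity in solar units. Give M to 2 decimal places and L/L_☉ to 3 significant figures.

d = 1/p = 1000/4.22 mas = 237.0 pc
M = m − 5 log₁₀ d + 5 = 10.68 − 5·2.3747 + 5 = 3.807
M − M_☉ = 3.807 − 4.83 = -1.023
L/L_☉ = 10^(−0.4 × -1.023) = 2.567

M ≈ 3.81; L/L_☉ ≈ 2.57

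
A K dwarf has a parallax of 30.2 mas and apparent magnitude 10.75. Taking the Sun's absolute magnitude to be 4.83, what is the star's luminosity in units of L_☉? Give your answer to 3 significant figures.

L/L_☉ ≈ 0.0470

d = 1/p = 1000/30.2 mas = 33.11 pc
M = m − 5 log₁₀ d + 5 = 10.75 − 5·1.5200 + 5 = 8.150
M − M_☉ = 8.150 − 4.83 = 3.320
L/L_☉ = 10^(−0.4 × 3.320) = 0.04699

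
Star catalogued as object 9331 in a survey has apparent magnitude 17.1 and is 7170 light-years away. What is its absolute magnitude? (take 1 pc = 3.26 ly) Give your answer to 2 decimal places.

M ≈ 5.39

d = 7170 ly / 3.26 = 2199 pc
5 log₁₀(d/10 pc) = 5 log₁₀(2199) − 5 = 11.712
M = m − 5 log₁₀(d/10) = 17.1 − 11.712 = 5.388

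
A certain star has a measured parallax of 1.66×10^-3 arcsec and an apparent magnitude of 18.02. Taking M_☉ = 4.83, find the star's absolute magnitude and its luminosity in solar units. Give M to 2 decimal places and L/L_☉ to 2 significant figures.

d = 1/p = 1/1.66×10^-3″ = 602.4 pc
M = m − 5 log₁₀ d + 5 = 18.02 − 5·2.7799 + 5 = 9.121
M − M_☉ = 9.121 − 4.83 = 4.291
L/L_☉ = 10^(−0.4 × 4.291) = 0.01922

M ≈ 9.12; L/L_☉ ≈ 0.019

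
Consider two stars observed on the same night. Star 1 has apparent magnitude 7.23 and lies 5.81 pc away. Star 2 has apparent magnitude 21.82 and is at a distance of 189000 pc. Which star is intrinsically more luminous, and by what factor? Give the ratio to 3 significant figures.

Star 1: M = m − 5 log₁₀ d + 5 = 7.23 − 5·0.7642 + 5 = 8.409
Star 2: M = m − 5 log₁₀ d + 5 = 21.82 − 5·5.2765 + 5 = 0.438
ΔM = M_1 − M_2 = 8.409 − (0.438) = 7.971; smaller M is more luminous → Star 2.
L ratio = 10^(0.4 |ΔM|) = 10^3.189 = 1544

Star 2 is more luminous, by a factor of 1540.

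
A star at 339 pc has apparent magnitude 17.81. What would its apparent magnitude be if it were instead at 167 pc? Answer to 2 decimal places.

Flux ∝ 1/d², so Δm = 5 log₁₀(d₂/d₁) = 5 log₁₀(167/339) = -1.537
m₂ = m₁ + Δm = 17.81 + (-1.537) = 16.273

m ≈ 16.27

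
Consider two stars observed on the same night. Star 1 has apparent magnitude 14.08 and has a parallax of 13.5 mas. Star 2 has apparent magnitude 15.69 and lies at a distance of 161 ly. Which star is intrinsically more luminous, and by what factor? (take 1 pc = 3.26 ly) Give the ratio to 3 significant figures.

Star 1: p = 13.5 mas = 0.0135″ → d = 1/p = 74.07 pc
Star 1: M = m − 5 log₁₀ d + 5 = 14.08 − 5·1.8697 + 5 = 9.732
Star 2: d = 161 ly / 3.26 = 49.39 pc
Star 2: M = m − 5 log₁₀ d + 5 = 15.69 − 5·1.6936 + 5 = 12.222
ΔM = M_1 − M_2 = 9.732 − (12.222) = -2.490; smaller M is more luminous → Star 1.
L ratio = 10^(0.4 |ΔM|) = 10^0.996 = 9.911

Star 1 is more luminous, by a factor of 9.91.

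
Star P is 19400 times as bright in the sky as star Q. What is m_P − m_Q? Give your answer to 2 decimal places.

Pogson: Δm = −2.5 log₁₀(ratio) = −2.5 log₁₀(19400) = −2.5 × 4.2878 = -10.720
Star P is brighter, so it has the smaller magnitude: the difference is negative.

m_P − m_Q ≈ -10.72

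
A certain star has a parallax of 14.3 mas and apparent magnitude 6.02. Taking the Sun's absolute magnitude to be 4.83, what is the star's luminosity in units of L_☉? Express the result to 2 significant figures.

L/L_☉ ≈ 16

d = 1/p = 1000/14.3 mas = 69.93 pc
M = m − 5 log₁₀ d + 5 = 6.02 − 5·1.8447 + 5 = 1.797
M − M_☉ = 1.797 − 4.83 = -3.033
L/L_☉ = 10^(−0.4 × -3.033) = 16.34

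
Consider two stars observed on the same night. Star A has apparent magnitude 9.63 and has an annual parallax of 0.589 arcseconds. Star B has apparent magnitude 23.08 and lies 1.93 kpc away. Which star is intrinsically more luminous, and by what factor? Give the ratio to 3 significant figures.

Star A: d = 1/p = 1/0.589″ = 1.698 pc
Star A: M = m − 5 log₁₀ d + 5 = 9.63 − 5·0.2299 + 5 = 13.481
Star B: d = 1.93 kpc = 1930 pc
Star B: M = m − 5 log₁₀ d + 5 = 23.08 − 5·3.2856 + 5 = 11.652
ΔM = M_A − M_B = 13.481 − (11.652) = 1.828; smaller M is more luminous → Star B.
L ratio = 10^(0.4 |ΔM|) = 10^0.731 = 5.387

Star B is more luminous, by a factor of 5.39.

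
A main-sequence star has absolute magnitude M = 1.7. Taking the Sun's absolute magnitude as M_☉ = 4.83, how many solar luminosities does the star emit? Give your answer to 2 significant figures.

L/L_☉ ≈ 18

M − M_☉ = 1.7 − 4.83 = -3.130
L/L_☉ = 10^(−0.4 (M − M_☉)) = 10^1.252 = 17.86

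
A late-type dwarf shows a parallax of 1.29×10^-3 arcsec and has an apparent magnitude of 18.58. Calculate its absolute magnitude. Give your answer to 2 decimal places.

M ≈ 9.13

d = 1/p = 1/1.29×10^-3″ = 775.2 pc
5 log₁₀(d/10 pc) = 5 log₁₀(775.2) − 5 = 9.447
M = m − 5 log₁₀(d/10) = 18.58 − 9.447 = 9.133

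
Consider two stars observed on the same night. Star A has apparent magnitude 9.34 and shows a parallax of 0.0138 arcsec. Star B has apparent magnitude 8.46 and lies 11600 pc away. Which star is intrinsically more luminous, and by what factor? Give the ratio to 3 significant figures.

Star A: d = 1/p = 1/0.0138″ = 72.46 pc
Star A: M = m − 5 log₁₀ d + 5 = 9.34 − 5·1.8601 + 5 = 5.039
Star B: M = m − 5 log₁₀ d + 5 = 8.46 − 5·4.0645 + 5 = -6.862
ΔM = M_A − M_B = 5.039 − (-6.862) = 11.902; smaller M is more luminous → Star B.
L ratio = 10^(0.4 |ΔM|) = 10^4.761 = 57630

Star B is more luminous, by a factor of 57600.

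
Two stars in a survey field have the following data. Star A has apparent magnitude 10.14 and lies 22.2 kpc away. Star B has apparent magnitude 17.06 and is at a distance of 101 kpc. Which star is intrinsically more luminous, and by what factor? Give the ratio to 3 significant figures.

Star A is more luminous, by a factor of 28.3.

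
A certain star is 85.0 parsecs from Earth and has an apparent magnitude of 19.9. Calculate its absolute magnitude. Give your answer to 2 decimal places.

M ≈ 15.25

5 log₁₀(d/10 pc) = 5 log₁₀(85.00) − 5 = 4.647
M = m − 5 log₁₀(d/10) = 19.9 − 4.647 = 15.253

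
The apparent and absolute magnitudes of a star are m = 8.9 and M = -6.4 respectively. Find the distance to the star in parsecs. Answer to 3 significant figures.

d ≈ 11500 pc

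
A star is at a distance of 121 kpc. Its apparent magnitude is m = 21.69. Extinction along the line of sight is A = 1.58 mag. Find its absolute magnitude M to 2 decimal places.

d = 121 kpc = 121000 pc
5 log₁₀(d/10 pc) = 5 log₁₀(121000) − 5 = 20.414
M = m − 5 log₁₀(d/10) − A = 21.69 − 20.414 − 1.58 = -0.304

M ≈ -0.30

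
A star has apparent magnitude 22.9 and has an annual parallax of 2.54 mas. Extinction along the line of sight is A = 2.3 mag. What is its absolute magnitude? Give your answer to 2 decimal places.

M ≈ 12.62

p = 2.54 mas = 2.54×10^-3″ → d = 1/p = 393.7 pc
5 log₁₀(d/10 pc) = 5 log₁₀(393.7) − 5 = 7.976
M = m − 5 log₁₀(d/10) − A = 22.9 − 7.976 − 2.3 = 12.624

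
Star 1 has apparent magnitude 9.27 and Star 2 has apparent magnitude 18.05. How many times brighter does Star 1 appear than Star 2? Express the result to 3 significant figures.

3250

Magnitude difference = -8.78
Flux ratio = 10^(−0.4 Δm) = 10^(−0.4 × -8.78) = 10^3.512 = 3251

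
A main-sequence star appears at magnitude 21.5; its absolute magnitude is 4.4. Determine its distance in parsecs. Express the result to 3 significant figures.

d ≈ 26300 pc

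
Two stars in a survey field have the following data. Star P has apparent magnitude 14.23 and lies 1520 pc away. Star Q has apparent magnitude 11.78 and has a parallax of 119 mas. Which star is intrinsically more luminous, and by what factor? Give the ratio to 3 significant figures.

Star P is more luminous, by a factor of 3430.

Star P: M = m − 5 log₁₀ d + 5 = 14.23 − 5·3.1818 + 5 = 3.321
Star Q: p = 119 mas = 0.119″ → d = 1/p = 8.403 pc
Star Q: M = m − 5 log₁₀ d + 5 = 11.78 − 5·0.9245 + 5 = 12.158
ΔM = M_P − M_Q = 3.321 − (12.158) = -8.837; smaller M is more luminous → Star P.
L ratio = 10^(0.4 |ΔM|) = 10^3.535 = 3426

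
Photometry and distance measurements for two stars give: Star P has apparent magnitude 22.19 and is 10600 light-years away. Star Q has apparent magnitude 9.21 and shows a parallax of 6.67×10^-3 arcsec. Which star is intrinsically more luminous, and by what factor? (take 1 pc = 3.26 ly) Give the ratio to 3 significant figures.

Star Q is more luminous, by a factor of 331.

Star P: d = 10600 ly / 3.26 = 3252 pc
Star P: M = m − 5 log₁₀ d + 5 = 22.19 − 5·3.5121 + 5 = 9.630
Star Q: d = 1/p = 1/6.67×10^-3″ = 149.9 pc
Star Q: M = m − 5 log₁₀ d + 5 = 9.21 − 5·2.1759 + 5 = 3.331
ΔM = M_P − M_Q = 9.630 − (3.331) = 6.299; smaller M is more luminous → Star Q.
L ratio = 10^(0.4 |ΔM|) = 10^2.520 = 330.8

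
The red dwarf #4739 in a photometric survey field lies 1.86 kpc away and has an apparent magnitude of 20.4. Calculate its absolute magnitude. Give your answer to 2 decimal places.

M ≈ 9.05

d = 1.86 kpc = 1860 pc
5 log₁₀(d/10 pc) = 5 log₁₀(1860) − 5 = 11.348
M = m − 5 log₁₀(d/10) = 20.4 − 11.348 = 9.052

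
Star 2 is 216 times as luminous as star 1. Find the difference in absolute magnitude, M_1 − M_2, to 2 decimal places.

Pogson: ΔM = −2.5 log₁₀(ratio) = −2.5 log₁₀(216) = −2.5 × 2.3345 = -5.836
Star 2 is brighter so has the smaller magnitude: M_1 − M_2 is positive.

M_1 − M_2 ≈ 5.84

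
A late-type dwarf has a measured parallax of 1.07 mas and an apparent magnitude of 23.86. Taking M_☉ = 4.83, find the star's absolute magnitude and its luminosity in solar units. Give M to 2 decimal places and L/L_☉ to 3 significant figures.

M ≈ 14.01; L/L_☉ ≈ 2.13×10^-4

d = 1/p = 1000/1.07 mas = 934.6 pc
M = m − 5 log₁₀ d + 5 = 23.86 − 5·2.9706 + 5 = 14.007
M − M_☉ = 14.007 − 4.83 = 9.177
L/L_☉ = 10^(−0.4 × 9.177) = 2.134×10^-4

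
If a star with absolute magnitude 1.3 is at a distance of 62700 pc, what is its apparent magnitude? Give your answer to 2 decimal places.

m ≈ 20.29

m = M + 5 log₁₀ d − 5 = 1.3 + 5·4.7973 − 5 = 20.286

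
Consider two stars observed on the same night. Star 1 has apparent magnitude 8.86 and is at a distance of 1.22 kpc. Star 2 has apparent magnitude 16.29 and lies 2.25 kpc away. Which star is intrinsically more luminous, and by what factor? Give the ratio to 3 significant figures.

Star 1 is more luminous, by a factor of 276.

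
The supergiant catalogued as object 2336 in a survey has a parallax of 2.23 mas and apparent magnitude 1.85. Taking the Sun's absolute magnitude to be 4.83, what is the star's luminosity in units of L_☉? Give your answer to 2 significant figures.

L/L_☉ ≈ 31000

d = 1/p = 1000/2.23 mas = 448.4 pc
M = m − 5 log₁₀ d + 5 = 1.85 − 5·2.6517 + 5 = -6.408
M − M_☉ = -6.408 − 4.83 = -11.238
L/L_☉ = 10^(−0.4 × -11.238) = 31290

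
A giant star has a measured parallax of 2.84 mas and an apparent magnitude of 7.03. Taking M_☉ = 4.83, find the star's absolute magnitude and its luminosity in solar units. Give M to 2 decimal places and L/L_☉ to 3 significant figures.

d = 1/p = 1000/2.84 mas = 352.1 pc
M = m − 5 log₁₀ d + 5 = 7.03 − 5·2.5467 + 5 = -0.703
M − M_☉ = -0.703 − 4.83 = -5.533
L/L_☉ = 10^(−0.4 × -5.533) = 163.4

M ≈ -0.70; L/L_☉ ≈ 163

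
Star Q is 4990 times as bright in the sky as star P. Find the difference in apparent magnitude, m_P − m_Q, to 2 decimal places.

m_P − m_Q ≈ 9.25

Pogson: Δm = −2.5 log₁₀(ratio) = −2.5 log₁₀(4990) = −2.5 × 3.6981 = -9.245
Star Q is brighter so has the smaller magnitude: m_P − m_Q is positive.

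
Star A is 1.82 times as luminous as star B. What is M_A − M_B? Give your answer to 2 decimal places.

Pogson: ΔM = −2.5 log₁₀(ratio) = −2.5 log₁₀(1.82) = −2.5 × 0.2601 = -0.650
Star A is brighter, so it has the smaller magnitude: the difference is negative.

M_A − M_B ≈ -0.65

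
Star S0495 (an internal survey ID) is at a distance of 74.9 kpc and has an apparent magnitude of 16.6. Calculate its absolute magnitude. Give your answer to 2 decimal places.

M ≈ -2.77

d = 74.9 kpc = 74900 pc
5 log₁₀(d/10 pc) = 5 log₁₀(74900) − 5 = 19.372
M = m − 5 log₁₀(d/10) = 16.6 − 19.372 = -2.772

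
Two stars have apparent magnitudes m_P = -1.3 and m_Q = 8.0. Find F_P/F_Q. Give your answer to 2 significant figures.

Magnitude difference = -9.3
Flux ratio = 10^(−0.4 Δm) = 10^(−0.4 × -9.3) = 10^3.720 = 5248

F_P/F_Q ≈ 5200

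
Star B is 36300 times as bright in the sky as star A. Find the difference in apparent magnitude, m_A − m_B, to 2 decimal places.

m_A − m_B ≈ 11.40

Pogson: Δm = −2.5 log₁₀(ratio) = −2.5 log₁₀(36300) = −2.5 × 4.5599 = -11.400
Star B is brighter so has the smaller magnitude: m_A − m_B is positive.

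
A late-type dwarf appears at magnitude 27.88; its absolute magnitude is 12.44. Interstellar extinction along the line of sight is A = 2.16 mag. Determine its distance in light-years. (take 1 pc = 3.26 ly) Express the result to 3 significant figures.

d ≈ 14800 ly

m − M = 5 log₁₀(d/10 pc) + A  ⇒  27.88 − (12.44) − 2.16 = 5 log₁₀(d/10)
13.280 = 5 log₁₀(d/10)
log₁₀ d = (m − M − A)/5 + 1 = 3.6560
d = 10^3.6560 = 4529 pc
= 14760 ly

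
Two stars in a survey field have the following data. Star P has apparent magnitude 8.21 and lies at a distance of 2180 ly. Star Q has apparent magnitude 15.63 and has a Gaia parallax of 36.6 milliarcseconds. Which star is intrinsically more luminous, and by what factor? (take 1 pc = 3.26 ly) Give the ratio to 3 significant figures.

Star P is more luminous, by a factor of 556000.

Star P: d = 2180 ly / 3.26 = 668.7 pc
Star P: M = m − 5 log₁₀ d + 5 = 8.21 − 5·2.8252 + 5 = -0.916
Star Q: p = 36.6 mas = 0.0366″ → d = 1/p = 27.32 pc
Star Q: M = m − 5 log₁₀ d + 5 = 15.63 − 5·1.4365 + 5 = 13.447
ΔM = M_P − M_Q = -0.916 − (13.447) = -14.364; smaller M is more luminous → Star P.
L ratio = 10^(0.4 |ΔM|) = 10^5.745 = 556500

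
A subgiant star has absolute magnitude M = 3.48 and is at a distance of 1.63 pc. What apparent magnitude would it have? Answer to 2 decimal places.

m ≈ -0.46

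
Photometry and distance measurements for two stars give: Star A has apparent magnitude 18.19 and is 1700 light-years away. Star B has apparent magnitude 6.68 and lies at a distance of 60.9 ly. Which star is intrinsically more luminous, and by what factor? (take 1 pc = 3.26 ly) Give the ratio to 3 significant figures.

Star A: d = 1700 ly / 3.26 = 521.5 pc
Star A: M = m − 5 log₁₀ d + 5 = 18.19 − 5·2.7172 + 5 = 9.604
Star B: d = 60.9 ly / 3.26 = 18.68 pc
Star B: M = m − 5 log₁₀ d + 5 = 6.68 − 5·1.2714 + 5 = 5.323
ΔM = M_A − M_B = 9.604 − (5.323) = 4.281; smaller M is more luminous → Star B.
L ratio = 10^(0.4 |ΔM|) = 10^1.712 = 51.56

Star B is more luminous, by a factor of 51.6.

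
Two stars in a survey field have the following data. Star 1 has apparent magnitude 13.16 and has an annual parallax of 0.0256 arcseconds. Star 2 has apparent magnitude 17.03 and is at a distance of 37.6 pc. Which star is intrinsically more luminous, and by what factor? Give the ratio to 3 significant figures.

Star 1 is more luminous, by a factor of 38.1.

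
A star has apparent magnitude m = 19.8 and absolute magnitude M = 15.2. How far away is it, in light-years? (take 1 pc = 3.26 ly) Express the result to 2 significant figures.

Distance modulus: m − M = 19.8 − (15.2) = 4.600
m − M = 5 log₁₀ d − 5
log₁₀ d = (m − M)/5 + 1 = 1.9200
d = 10^1.9200 = 83.18 pc
= 271.2 ly

d ≈ 270 ly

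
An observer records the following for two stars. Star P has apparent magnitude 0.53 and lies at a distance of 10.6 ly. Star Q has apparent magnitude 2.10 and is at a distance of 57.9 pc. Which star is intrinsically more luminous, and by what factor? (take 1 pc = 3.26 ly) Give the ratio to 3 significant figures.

Star P: d = 10.6 ly / 3.26 = 3.252 pc
Star P: M = m − 5 log₁₀ d + 5 = 0.53 − 5·0.5121 + 5 = 2.970
Star Q: M = m − 5 log₁₀ d + 5 = 2.10 − 5·1.7627 + 5 = -1.713
ΔM = M_P − M_Q = 2.970 − (-1.713) = 4.683; smaller M is more luminous → Star Q.
L ratio = 10^(0.4 |ΔM|) = 10^1.873 = 74.68

Star Q is more luminous, by a factor of 74.7.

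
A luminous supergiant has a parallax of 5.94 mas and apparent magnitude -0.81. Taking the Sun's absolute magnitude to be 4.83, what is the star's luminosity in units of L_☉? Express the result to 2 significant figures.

L/L_☉ ≈ 51000

d = 1/p = 1000/5.94 mas = 168.4 pc
M = m − 5 log₁₀ d + 5 = -0.81 − 5·2.2262 + 5 = -6.941
M − M_☉ = -6.941 − 4.83 = -11.771
L/L_☉ = 10^(−0.4 × -11.771) = 51100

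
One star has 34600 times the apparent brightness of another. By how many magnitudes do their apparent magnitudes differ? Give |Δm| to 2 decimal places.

Pogson: Δm = −2.5 log₁₀(ratio) = −2.5 log₁₀(34600) = −2.5 × 4.5391 = -11.348

|Δm| ≈ 11.35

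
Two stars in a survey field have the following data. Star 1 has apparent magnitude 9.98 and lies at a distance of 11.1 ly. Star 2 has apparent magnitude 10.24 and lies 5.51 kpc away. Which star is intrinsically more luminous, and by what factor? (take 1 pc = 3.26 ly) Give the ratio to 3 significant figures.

Star 2 is more luminous, by a factor of 2.06×10^6.

Star 1: d = 11.1 ly / 3.26 = 3.405 pc
Star 1: M = m − 5 log₁₀ d + 5 = 9.98 − 5·0.5321 + 5 = 12.319
Star 2: d = 5.51 kpc = 5510 pc
Star 2: M = m − 5 log₁₀ d + 5 = 10.24 − 5·3.7412 + 5 = -3.466
ΔM = M_1 − M_2 = 12.319 − (-3.466) = 15.785; smaller M is more luminous → Star 2.
L ratio = 10^(0.4 |ΔM|) = 10^6.314 = 2.061×10^6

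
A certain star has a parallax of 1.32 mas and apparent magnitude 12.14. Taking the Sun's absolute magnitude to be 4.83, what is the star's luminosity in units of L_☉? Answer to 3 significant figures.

L/L_☉ ≈ 6.84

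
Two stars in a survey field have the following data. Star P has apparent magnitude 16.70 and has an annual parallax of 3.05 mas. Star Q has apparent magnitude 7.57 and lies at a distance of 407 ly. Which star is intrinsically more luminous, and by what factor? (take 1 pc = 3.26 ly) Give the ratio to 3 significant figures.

Star Q is more luminous, by a factor of 651.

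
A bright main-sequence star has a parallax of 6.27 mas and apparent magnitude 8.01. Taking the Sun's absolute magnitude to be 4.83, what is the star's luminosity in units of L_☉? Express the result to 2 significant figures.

L/L_☉ ≈ 14

d = 1/p = 1000/6.27 mas = 159.5 pc
M = m − 5 log₁₀ d + 5 = 8.01 − 5·2.2027 + 5 = 1.996
M − M_☉ = 1.996 − 4.83 = -2.834
L/L_☉ = 10^(−0.4 × -2.834) = 13.60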